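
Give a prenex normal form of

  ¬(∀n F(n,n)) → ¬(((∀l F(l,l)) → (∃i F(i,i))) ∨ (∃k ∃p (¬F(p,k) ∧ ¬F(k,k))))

∀n ∀l ∀i ∀k ∀p (F(n,n) ∨ F(l,l) ∧ ¬F(i,i) ∧ (F(p,k) ∨ F(k,k)))

First replace A → B with ¬A ∨ B.
  ¬¬(∀n F(n,n)) ∨ ¬(¬(∀l F(l,l)) ∨ (∃i F(i,i)) ∨ (∃k ∃p (¬F(p,k) ∧ ¬F(k,k))))
Move each ¬ inward, flipping quantifiers it crosses:
  (∀n F(n,n)) ∨ (∀l F(l,l)) ∧ (∀i ¬F(i,i)) ∧ (∀k ∀p (F(p,k) ∨ F(k,k)))
Extract every quantifier outward, since the variables are now distinct and don't occur free across branches:
  ∀n ∀l ∀i ∀k ∀p (F(n,n) ∨ F(l,l) ∧ ¬F(i,i) ∧ (F(p,k) ∨ F(k,k)))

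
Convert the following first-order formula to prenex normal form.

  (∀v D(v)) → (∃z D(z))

First replace A → B with ¬A ∨ B.
  ¬(∀v D(v)) ∨ (∃z D(z))
Drive negations inward (¬∀x A ≡ ∃x ¬A, ¬∃x A ≡ ∀x ¬A, De Morgan for ∧/∨):
  (∃v ¬D(v)) ∨ (∃z D(z))
Finally move all quantifiers to the prefix:
  ∃v ∃z (¬D(v) ∨ D(z))

∃v ∃z (¬D(v) ∨ D(z))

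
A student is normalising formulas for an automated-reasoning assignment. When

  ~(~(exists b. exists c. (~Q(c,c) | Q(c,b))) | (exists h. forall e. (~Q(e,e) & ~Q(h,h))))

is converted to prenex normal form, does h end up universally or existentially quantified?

Move each ¬ inward, flipping quantifiers it crosses:
  (exists b. exists c. (~Q(c,c) | Q(c,b))) & (forall h. exists e. (Q(e,e) | Q(h,h)))
All bound variables are already distinct, so no renaming is needed.
Finally move all quantifiers to the prefix:
  exists b. exists c. forall h. exists e. ((~Q(c,c) | Q(c,b)) & (Q(e,e) | Q(h,h)))
The quantifier exists h sits under an odd number of negations, so it flips to forall h.

universal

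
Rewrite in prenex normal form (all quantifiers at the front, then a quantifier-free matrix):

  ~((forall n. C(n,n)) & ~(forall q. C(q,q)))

exists n. forall q. (~C(n,n) | C(q,q))

Drive negations inward (¬∀x A ≡ ∃x ¬A, ¬∃x A ≡ ∀x ¬A, De Morgan for ∧/∨):
  (exists n. ~C(n,n)) | (forall q. C(q,q))
Finally move all quantifiers to the prefix:
  exists n. forall q. (~C(n,n) | C(q,q))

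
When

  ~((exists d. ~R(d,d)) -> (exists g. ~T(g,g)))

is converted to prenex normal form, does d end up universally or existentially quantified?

existential

Rewrite implications/biconditionals: A → B as ¬A ∨ B.
  ~(~(exists d. ~R(d,d)) | (exists g. ~T(g,g)))
Move each ¬ inward, flipping quantifiers it crosses:
  (exists d. ~R(d,d)) & (forall g. T(g,g))
All bound variables are already distinct, so no renaming is needed.
Finally move all quantifiers to the prefix:
  exists d. forall g. (~R(d,d) & T(g,g))
The quantifier exists d sits under an even number of negations (counting the antecedent side of each →), so it remains existential.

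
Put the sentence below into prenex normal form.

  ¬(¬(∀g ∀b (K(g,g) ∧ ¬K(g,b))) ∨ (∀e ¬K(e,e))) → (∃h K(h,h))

∃g ∃b ∀e ∃h (¬K(g,g) ∨ K(g,b) ∨ ¬K(e,e) ∨ K(h,h))

Eliminate → and ↔ using ¬ and ∨.
  ¬¬(¬(∀g ∀b (K(g,g) ∧ ¬K(g,b))) ∨ (∀e ¬K(e,e))) ∨ (∃h K(h,h))
Move each ¬ inward, flipping quantifiers it crosses:
  (∃g ∃b (¬K(g,g) ∨ K(g,b))) ∨ (∀e ¬K(e,e)) ∨ (∃h K(h,h))
All bound variables are already distinct, so no renaming is needed.
Pull the quantifiers to the front (each side's bound variable is not free in the other side):
  ∃g ∃b ∀e ∃h (¬K(g,g) ∨ K(g,b) ∨ ¬K(e,e) ∨ K(h,h))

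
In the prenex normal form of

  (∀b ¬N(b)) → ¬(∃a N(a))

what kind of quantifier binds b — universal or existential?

Eliminate → and ↔ using ¬ and ∨.
  ¬(∀b ¬N(b)) ∨ ¬(∃a N(a))
Drive negations inward (¬∀x A ≡ ∃x ¬A, ¬∃x A ≡ ∀x ¬A, De Morgan for ∧/∨):
  (∃b N(b)) ∨ (∀a ¬N(a))
Extract every quantifier outward, since the variables are now distinct and don't occur free across branches:
  ∃b ∀a (N(b) ∨ ¬N(a))
The quantifier ∀b sits under an odd number of negations (counting the antecedent side of each →), so it flips to ∃b.

existential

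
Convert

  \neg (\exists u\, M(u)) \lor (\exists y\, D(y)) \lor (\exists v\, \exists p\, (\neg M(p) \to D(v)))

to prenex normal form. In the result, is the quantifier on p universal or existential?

Eliminate → and ↔ using ¬ and ∨.
  \neg (\exists u\, M(u)) \lor (\exists y\, D(y)) \lor (\exists v\, \exists p\, (\neg \neg M(p) \lor D(v)))
Push ¬ through the quantifiers and connectives to reach negation normal form:
  (\forall u\, \neg M(u)) \lor (\exists y\, D(y)) \lor (\exists v\, \exists p\, (M(p) \lor D(v)))
Pull the quantifiers to the front (each side's bound variable is not free in the other side):
  \forall u\, \exists y\, \exists v\, \exists p\, (\neg M(u) \lor D(y) \lor M(p) \lor D(v))
The quantifier \exists p sits under an even number of negations (counting the antecedent side of each →), so it remains existential.

existential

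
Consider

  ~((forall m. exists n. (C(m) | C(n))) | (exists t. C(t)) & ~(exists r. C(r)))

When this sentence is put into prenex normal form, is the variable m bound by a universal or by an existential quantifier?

existential

Drive negations inward (¬∀x A ≡ ∃x ¬A, ¬∃x A ≡ ∀x ¬A, De Morgan for ∧/∨):
  (exists m. forall n. (~C(m) & ~C(n))) & ((forall t. ~C(t)) | (exists r. C(r)))
Extract every quantifier outward, since the variables are now distinct and don't occur free across branches:
  exists m. forall n. forall t. exists r. (~C(m) & ~C(n) & (~C(t) | C(r)))
The quantifier forall m sits under an odd number of negations, so it flips to exists m.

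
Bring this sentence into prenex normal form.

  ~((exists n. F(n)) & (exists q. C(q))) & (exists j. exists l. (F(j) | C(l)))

Drive negations inward (¬∀x A ≡ ∃x ¬A, ¬∃x A ≡ ∀x ¬A, De Morgan for ∧/∨):
  ((forall n. ~F(n)) | (forall q. ~C(q))) & (exists j. exists l. (F(j) | C(l)))
Extract every quantifier outward, since the variables are now distinct and don't occur free across branches:
  forall n. forall q. exists j. exists l. ((~F(n) | ~C(q)) & (F(j) | C(l)))

forall n. forall q. exists j. exists l. ((~F(n) | ~C(q)) & (F(j) | C(l)))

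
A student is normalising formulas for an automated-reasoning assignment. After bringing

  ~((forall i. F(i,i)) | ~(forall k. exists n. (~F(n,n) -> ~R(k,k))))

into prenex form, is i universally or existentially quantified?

First replace A → B with ¬A ∨ B.
  ~((forall i. F(i,i)) | ~(forall k. exists n. (~~F(n,n) | ~R(k,k))))
Move each ¬ inward, flipping quantifiers it crosses:
  (exists i. ~F(i,i)) & (forall k. exists n. (F(n,n) | ~R(k,k)))
All bound variables are already distinct, so no renaming is needed.
Extract every quantifier outward, since the variables are now distinct and don't occur free across branches:
  exists i. forall k. exists n. (~F(i,i) & (F(n,n) | ~R(k,k)))
The quantifier forall i sits under an odd number of negations (counting the antecedent side of each →), so it flips to exists i.

existential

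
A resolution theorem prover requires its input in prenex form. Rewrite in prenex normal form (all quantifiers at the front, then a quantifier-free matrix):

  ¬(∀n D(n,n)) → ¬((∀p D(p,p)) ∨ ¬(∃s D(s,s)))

Rewrite implications/biconditionals: A → B as ¬A ∨ B.
  ¬¬(∀n D(n,n)) ∨ ¬((∀p D(p,p)) ∨ ¬(∃s D(s,s)))
Move each ¬ inward, flipping quantifiers it crosses:
  (∀n D(n,n)) ∨ (∃p ¬D(p,p)) ∧ (∃s D(s,s))
All bound variables are already distinct, so no renaming is needed.
Pull the quantifiers to the front (each side's bound variable is not free in the other side):
  ∀n ∃p ∃s (D(n,n) ∨ ¬D(p,p) ∧ D(s,s))

∀n ∃p ∃s (D(n,n) ∨ ¬D(p,p) ∧ D(s,s))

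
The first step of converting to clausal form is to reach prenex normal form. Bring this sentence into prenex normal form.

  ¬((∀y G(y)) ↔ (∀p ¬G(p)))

First replace A → B with ¬A ∨ B; A ↔ B as (¬A ∨ B) ∧ (¬B ∨ A).
  ¬((¬(∀y G(y)) ∨ (∀p ¬G(p))) ∧ (¬(∀p ¬G(p)) ∨ (∀y G(y))))
Move each ¬ inward, flipping quantifiers it crosses:
  (∀y G(y)) ∧ (∃p G(p)) ∨ (∀p ¬G(p)) ∧ (∃y ¬G(y))
Rename bound variables to avoid capture: p↦c, y↦x1.
  (∀y G(y)) ∧ (∃p G(p)) ∨ (∀c ¬G(c)) ∧ (∃x1 ¬G(x1))
Finally move all quantifiers to the prefix:
  ∀y ∃p ∀c ∃x1 (G(y) ∧ G(p) ∨ ¬G(c) ∧ ¬G(x1))

∀y ∃p ∀c ∃x1 (G(y) ∧ G(p) ∨ ¬G(c) ∧ ¬G(x1))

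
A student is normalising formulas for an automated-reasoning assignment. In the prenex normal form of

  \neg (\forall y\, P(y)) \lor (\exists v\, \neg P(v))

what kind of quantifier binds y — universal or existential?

Drive negations inward (¬∀x A ≡ ∃x ¬A, ¬∃x A ≡ ∀x ¬A, De Morgan for ∧/∨):
  (\exists y\, \neg P(y)) \lor (\exists v\, \neg P(v))
Finally move all quantifiers to the prefix:
  \exists y\, \exists v\, (\neg P(y) \lor \neg P(v))
The quantifier \forall y sits under an odd number of negations, so it flips to \exists y.

existential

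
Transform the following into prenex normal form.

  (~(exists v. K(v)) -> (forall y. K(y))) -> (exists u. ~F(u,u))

forall v. exists y. exists u. (~K(v) & ~K(y) | ~F(u,u))

Rewrite implications/biconditionals: A → B as ¬A ∨ B.
  ~(~~(exists v. K(v)) | (forall y. K(y))) | (exists u. ~F(u,u))
Move each ¬ inward, flipping quantifiers it crosses:
  (forall v. ~K(v)) & (exists y. ~K(y)) | (exists u. ~F(u,u))
Extract every quantifier outward, since the variables are now distinct and don't occur free across branches:
  forall v. exists y. exists u. (~K(v) & ~K(y) | ~F(u,u))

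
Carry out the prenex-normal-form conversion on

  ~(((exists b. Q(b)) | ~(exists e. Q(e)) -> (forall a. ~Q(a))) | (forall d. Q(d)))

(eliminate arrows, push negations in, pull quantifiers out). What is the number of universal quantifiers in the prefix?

1

Rewrite implications/biconditionals: A → B as ¬A ∨ B.
  ~(~((exists b. Q(b)) | ~(exists e. Q(e))) | (forall a. ~Q(a)) | (forall d. Q(d)))
Push ¬ through the quantifiers and connectives to reach negation normal form:
  ((exists b. Q(b)) | (forall e. ~Q(e))) & (exists a. Q(a)) & (exists d. ~Q(d))
All bound variables are already distinct, so no renaming is needed.
Finally move all quantifiers to the prefix:
  exists b. forall e. exists a. exists d. ((Q(b) | ~Q(e)) & Q(a) & ~Q(d))
The prefix is exists b forall e exists a exists d: 1 universal, 3 existential.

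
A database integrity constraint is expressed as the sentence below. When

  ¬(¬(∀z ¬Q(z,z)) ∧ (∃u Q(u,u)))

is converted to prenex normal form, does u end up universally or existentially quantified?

Drive negations inward (¬∀x A ≡ ∃x ¬A, ¬∃x A ≡ ∀x ¬A, De Morgan for ∧/∨):
  (∀z ¬Q(z,z)) ∨ (∀u ¬Q(u,u))
All bound variables are already distinct, so no renaming is needed.
Pull the quantifiers to the front (each side's bound variable is not free in the other side):
  ∀z ∀u (¬Q(z,z) ∨ ¬Q(u,u))
The quantifier ∃u sits under an odd number of negations, so it flips to ∀u.

universal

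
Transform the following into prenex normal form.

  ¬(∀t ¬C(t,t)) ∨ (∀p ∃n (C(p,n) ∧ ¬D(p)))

∃t ∀p ∃n (C(t,t) ∨ C(p,n) ∧ ¬D(p))

Push ¬ through the quantifiers and connectives to reach negation normal form:
  (∃t C(t,t)) ∨ (∀p ∃n (C(p,n) ∧ ¬D(p)))
All bound variables are already distinct, so no renaming is needed.
Pull the quantifiers to the front (each side's bound variable is not free in the other side):
  ∃t ∀p ∃n (C(t,t) ∨ C(p,n) ∧ ¬D(p))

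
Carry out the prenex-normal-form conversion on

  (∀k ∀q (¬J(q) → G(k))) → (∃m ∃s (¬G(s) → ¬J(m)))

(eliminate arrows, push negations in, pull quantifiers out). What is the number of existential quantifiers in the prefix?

4

Eliminate → and ↔ using ¬ and ∨.
  ¬(∀k ∀q (¬¬J(q) ∨ G(k))) ∨ (∃m ∃s (¬¬G(s) ∨ ¬J(m)))
Drive negations inward (¬∀x A ≡ ∃x ¬A, ¬∃x A ≡ ∀x ¬A, De Morgan for ∧/∨):
  (∃k ∃q (¬J(q) ∧ ¬G(k))) ∨ (∃m ∃s (G(s) ∨ ¬J(m)))
All bound variables are already distinct, so no renaming is needed.
Finally move all quantifiers to the prefix:
  ∃k ∃q ∃m ∃s (¬J(q) ∧ ¬G(k) ∨ G(s) ∨ ¬J(m))
The prefix is ∃k ∃q ∃m ∃s: 0 universal, 4 existential.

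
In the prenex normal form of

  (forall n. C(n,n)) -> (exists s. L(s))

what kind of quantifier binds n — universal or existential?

Eliminate → and ↔ using ¬ and ∨.
  ~(forall n. C(n,n)) | (exists s. L(s))
Push ¬ through the quantifiers and connectives to reach negation normal form:
  (exists n. ~C(n,n)) | (exists s. L(s))
All bound variables are already distinct, so no renaming is needed.
Pull the quantifiers to the front (each side's bound variable is not free in the other side):
  exists n. exists s. (~C(n,n) | L(s))
The quantifier forall n sits under an odd number of negations (counting the antecedent side of each →), so it flips to exists n.

existential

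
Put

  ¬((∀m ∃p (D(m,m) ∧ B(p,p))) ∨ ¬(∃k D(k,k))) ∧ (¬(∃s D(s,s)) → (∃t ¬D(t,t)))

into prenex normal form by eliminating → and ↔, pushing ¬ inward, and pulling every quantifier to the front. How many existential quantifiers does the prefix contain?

Eliminate → and ↔ using ¬ and ∨.
  ¬((∀m ∃p (D(m,m) ∧ B(p,p))) ∨ ¬(∃k D(k,k))) ∧ (¬¬(∃s D(s,s)) ∨ (∃t ¬D(t,t)))
Move each ¬ inward, flipping quantifiers it crosses:
  (∃m ∀p (¬D(m,m) ∨ ¬B(p,p))) ∧ (∃k D(k,k)) ∧ ((∃s D(s,s)) ∨ (∃t ¬D(t,t)))
Finally move all quantifiers to the prefix:
  ∃m ∀p ∃k ∃s ∃t ((¬D(m,m) ∨ ¬B(p,p)) ∧ D(k,k) ∧ (D(s,s) ∨ ¬D(t,t)))
The prefix is ∃m ∀p ∃k ∃s ∃t: 1 universal, 4 existential.

4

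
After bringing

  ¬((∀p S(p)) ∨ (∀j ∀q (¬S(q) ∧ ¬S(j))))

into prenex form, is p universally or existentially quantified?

Move each ¬ inward, flipping quantifiers it crosses:
  (∃p ¬S(p)) ∧ (∃j ∃q (S(q) ∨ S(j)))
All bound variables are already distinct, so no renaming is needed.
Finally move all quantifiers to the prefix:
  ∃p ∃j ∃q (¬S(p) ∧ (S(q) ∨ S(j)))
The quantifier ∀p sits under an odd number of negations, so it flips to ∃p.

existential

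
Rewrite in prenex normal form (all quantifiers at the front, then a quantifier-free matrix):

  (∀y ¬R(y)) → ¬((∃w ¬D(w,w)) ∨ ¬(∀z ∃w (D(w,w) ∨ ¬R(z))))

∃y ∀w ∀z ∃x1 (R(y) ∨ D(w,w) ∧ (D(x1,x1) ∨ ¬R(z)))

First replace A → B with ¬A ∨ B.
  ¬(∀y ¬R(y)) ∨ ¬((∃w ¬D(w,w)) ∨ ¬(∀z ∃w (D(w,w) ∨ ¬R(z))))
Push ¬ through the quantifiers and connectives to reach negation normal form:
  (∃y R(y)) ∨ (∀w D(w,w)) ∧ (∀z ∃w (D(w,w) ∨ ¬R(z)))
Give each quantifier a distinct variable: w↦x1.
  (∃y R(y)) ∨ (∀w D(w,w)) ∧ (∀z ∃x1 (D(x1,x1) ∨ ¬R(z)))
Extract every quantifier outward, since the variables are now distinct and don't occur free across branches:
  ∃y ∀w ∀z ∃x1 (R(y) ∨ D(w,w) ∧ (D(x1,x1) ∨ ¬R(z)))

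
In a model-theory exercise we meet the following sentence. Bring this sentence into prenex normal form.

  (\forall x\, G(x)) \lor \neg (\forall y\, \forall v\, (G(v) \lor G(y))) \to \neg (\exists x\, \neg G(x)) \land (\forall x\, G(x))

Rewrite implications/biconditionals: A → B as ¬A ∨ B.
  \neg ((\forall x\, G(x)) \lor \neg (\forall y\, \forall v\, (G(v) \lor G(y)))) \lor \neg (\exists x\, \neg G(x)) \land (\forall x\, G(x))
Move each ¬ inward, flipping quantifiers it crosses:
  (\exists x\, \neg G(x)) \land (\forall y\, \forall v\, (G(v) \lor G(y))) \lor (\forall x\, G(x)) \land (\forall x\, G(x))
Rename bound variables to avoid capture: x↦v1, x↦x1.
  (\exists x\, \neg G(x)) \land (\forall y\, \forall v\, (G(v) \lor G(y))) \lor (\forall v1\, G(v1)) \land (\forall x1\, G(x1))
Pull the quantifiers to the front (each side's bound variable is not free in the other side):
  \exists x\, \forall y\, \forall v\, \forall v1\, \forall x1\, (\neg G(x) \land (G(v) \lor G(y)) \lor G(v1) \land G(x1))

\exists x\, \forall y\, \forall v\, \forall v1\, \forall x1\, (\neg G(x) \land (G(v) \lor G(y)) \lor G(v1) \land G(x1))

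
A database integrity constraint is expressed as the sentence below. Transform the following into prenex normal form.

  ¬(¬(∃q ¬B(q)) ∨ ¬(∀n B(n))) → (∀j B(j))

Rewrite implications/biconditionals: A → B as ¬A ∨ B.
  ¬¬(¬(∃q ¬B(q)) ∨ ¬(∀n B(n))) ∨ (∀j B(j))
Push ¬ through the quantifiers and connectives to reach negation normal form:
  (∀q B(q)) ∨ (∃n ¬B(n)) ∨ (∀j B(j))
All bound variables are already distinct, so no renaming is needed.
Pull the quantifiers to the front (each side's bound variable is not free in the other side):
  ∀q ∃n ∀j (B(q) ∨ ¬B(n) ∨ B(j))

∀q ∃n ∀j (B(q) ∨ ¬B(n) ∨ B(j))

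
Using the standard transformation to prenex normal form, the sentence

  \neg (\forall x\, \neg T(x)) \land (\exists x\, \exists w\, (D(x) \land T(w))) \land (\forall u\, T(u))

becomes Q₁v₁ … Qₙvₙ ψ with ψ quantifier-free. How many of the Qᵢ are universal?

1

Move each ¬ inward, flipping quantifiers it crosses:
  (\exists x\, T(x)) \land (\exists x\, \exists w\, (D(x) \land T(w))) \land (\forall u\, T(u))
Standardize variables apart so no two quantifiers bind the same name: x↦q.
  (\exists x\, T(x)) \land (\exists q\, \exists w\, (D(q) \land T(w))) \land (\forall u\, T(u))
Pull the quantifiers to the front (each side's bound variable is not free in the other side):
  \exists x\, \exists q\, \exists w\, \forall u\, (T(x) \land D(q) \land T(w) \land T(u))
The prefix is \exists x \exists q \exists w \forall u: 1 universal, 3 existential.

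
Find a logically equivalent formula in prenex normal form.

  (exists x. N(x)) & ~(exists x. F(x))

exists x. forall b. (N(x) & ~F(b))

Move each ¬ inward, flipping quantifiers it crosses:
  (exists x. N(x)) & (forall x. ~F(x))
Give each quantifier a distinct variable: x↦b.
  (exists x. N(x)) & (forall b. ~F(b))
Extract every quantifier outward, since the variables are now distinct and don't occur free across branches:
  exists x. forall b. (N(x) & ~F(b))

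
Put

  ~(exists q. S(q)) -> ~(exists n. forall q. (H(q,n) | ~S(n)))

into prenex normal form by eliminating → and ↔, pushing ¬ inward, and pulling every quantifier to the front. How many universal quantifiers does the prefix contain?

1

Eliminate → and ↔ using ¬ and ∨.
  ~~(exists q. S(q)) | ~(exists n. forall q. (H(q,n) | ~S(n)))
Drive negations inward (¬∀x A ≡ ∃x ¬A, ¬∃x A ≡ ∀x ¬A, De Morgan for ∧/∨):
  (exists q. S(q)) | (forall n. exists q. (~H(q,n) & S(n)))
Rename bound variables to avoid capture: q↦w.
  (exists q. S(q)) | (forall n. exists w. (~H(w,n) & S(n)))
Finally move all quantifiers to the prefix:
  exists q. forall n. exists w. (S(q) | ~H(w,n) & S(n))
The prefix is exists q forall n exists w: 1 universal, 2 existential.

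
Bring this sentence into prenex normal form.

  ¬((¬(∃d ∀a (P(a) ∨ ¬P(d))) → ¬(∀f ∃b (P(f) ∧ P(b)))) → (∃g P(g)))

First replace A → B with ¬A ∨ B.
  ¬(¬(¬¬(∃d ∀a (P(a) ∨ ¬P(d))) ∨ ¬(∀f ∃b (P(f) ∧ P(b)))) ∨ (∃g P(g)))
Push ¬ through the quantifiers and connectives to reach negation normal form:
  ((∃d ∀a (P(a) ∨ ¬P(d))) ∨ (∃f ∀b (¬P(f) ∨ ¬P(b)))) ∧ (∀g ¬P(g))
All bound variables are already distinct, so no renaming is needed.
Extract every quantifier outward, since the variables are now distinct and don't occur free across branches:
  ∃d ∀a ∃f ∀b ∀g ((P(a) ∨ ¬P(d) ∨ ¬P(f) ∨ ¬P(b)) ∧ ¬P(g))

∃d ∀a ∃f ∀b ∀g ((P(a) ∨ ¬P(d) ∨ ¬P(f) ∨ ¬P(b)) ∧ ¬P(g))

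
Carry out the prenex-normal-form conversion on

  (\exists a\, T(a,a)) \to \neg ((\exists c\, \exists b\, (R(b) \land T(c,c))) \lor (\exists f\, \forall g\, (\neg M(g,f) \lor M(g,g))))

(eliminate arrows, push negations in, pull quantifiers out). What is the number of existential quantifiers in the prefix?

Rewrite implications/biconditionals: A → B as ¬A ∨ B.
  \neg (\exists a\, T(a,a)) \lor \neg ((\exists c\, \exists b\, (R(b) \land T(c,c))) \lor (\exists f\, \forall g\, (\neg M(g,f) \lor M(g,g))))
Drive negations inward (¬∀x A ≡ ∃x ¬A, ¬∃x A ≡ ∀x ¬A, De Morgan for ∧/∨):
  (\forall a\, \neg T(a,a)) \lor (\forall c\, \forall b\, (\neg R(b) \lor \neg T(c,c))) \land (\forall f\, \exists g\, (M(g,f) \land \neg M(g,g)))
All bound variables are already distinct, so no renaming is needed.
Extract every quantifier outward, since the variables are now distinct and don't occur free across branches:
  \forall a\, \forall c\, \forall b\, \forall f\, \exists g\, (\neg T(a,a) \lor (\neg R(b) \lor \neg T(c,c)) \land M(g,f) \land \neg M(g,g))
The prefix is \forall a \forall c \forall b \forall f \exists g: 4 universal, 1 existential.

1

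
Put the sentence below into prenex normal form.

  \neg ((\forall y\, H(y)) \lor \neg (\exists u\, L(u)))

\exists y\, \exists u\, (\neg H(y) \land L(u))

Push ¬ through the quantifiers and connectives to reach negation normal form:
  (\exists y\, \neg H(y)) \land (\exists u\, L(u))
All bound variables are already distinct, so no renaming is needed.
Pull the quantifiers to the front (each side's bound variable is not free in the other side):
  \exists y\, \exists u\, (\neg H(y) \land L(u))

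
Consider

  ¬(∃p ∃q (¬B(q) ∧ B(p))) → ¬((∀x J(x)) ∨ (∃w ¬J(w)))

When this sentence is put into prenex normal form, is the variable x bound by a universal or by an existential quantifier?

existential

First replace A → B with ¬A ∨ B.
  ¬¬(∃p ∃q (¬B(q) ∧ B(p))) ∨ ¬((∀x J(x)) ∨ (∃w ¬J(w)))
Push ¬ through the quantifiers and connectives to reach negation normal form:
  (∃p ∃q (¬B(q) ∧ B(p))) ∨ (∃x ¬J(x)) ∧ (∀w J(w))
Finally move all quantifiers to the prefix:
  ∃p ∃q ∃x ∀w (¬B(q) ∧ B(p) ∨ ¬J(x) ∧ J(w))
The quantifier ∀x sits under an odd number of negations (counting the antecedent side of each →), so it flips to ∃x.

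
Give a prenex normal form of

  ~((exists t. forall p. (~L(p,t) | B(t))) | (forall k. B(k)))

forall t. exists p. exists k. (L(p,t) & ~B(t) & ~B(k))

Move each ¬ inward, flipping quantifiers it crosses:
  (forall t. exists p. (L(p,t) & ~B(t))) & (exists k. ~B(k))
All bound variables are already distinct, so no renaming is needed.
Extract every quantifier outward, since the variables are now distinct and don't occur free across branches:
  forall t. exists p. exists k. (L(p,t) & ~B(t) & ~B(k))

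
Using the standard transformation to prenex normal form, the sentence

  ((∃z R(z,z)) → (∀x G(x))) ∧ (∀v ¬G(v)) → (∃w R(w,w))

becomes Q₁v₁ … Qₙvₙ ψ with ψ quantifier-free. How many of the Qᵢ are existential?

Rewrite implications/biconditionals: A → B as ¬A ∨ B.
  ¬((¬(∃z R(z,z)) ∨ (∀x G(x))) ∧ (∀v ¬G(v))) ∨ (∃w R(w,w))
Move each ¬ inward, flipping quantifiers it crosses:
  (∃z R(z,z)) ∧ (∃x ¬G(x)) ∨ (∃v G(v)) ∨ (∃w R(w,w))
Pull the quantifiers to the front (each side's bound variable is not free in the other side):
  ∃z ∃x ∃v ∃w (R(z,z) ∧ ¬G(x) ∨ G(v) ∨ R(w,w))
The prefix is ∃z ∃x ∃v ∃w: 0 universal, 4 existential.

4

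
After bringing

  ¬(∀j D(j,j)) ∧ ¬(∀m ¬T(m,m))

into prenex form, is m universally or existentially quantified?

Push ¬ through the quantifiers and connectives to reach negation normal form:
  (∃j ¬D(j,j)) ∧ (∃m T(m,m))
Extract every quantifier outward, since the variables are now distinct and don't occur free across branches:
  ∃j ∃m (¬D(j,j) ∧ T(m,m))
The quantifier ∀m sits under an odd number of negations, so it flips to ∃m.

existential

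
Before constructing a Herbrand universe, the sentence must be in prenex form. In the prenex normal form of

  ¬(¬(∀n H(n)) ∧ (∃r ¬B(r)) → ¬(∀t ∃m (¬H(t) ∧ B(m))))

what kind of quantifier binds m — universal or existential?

existential

Eliminate → and ↔ using ¬ and ∨.
  ¬(¬(¬(∀n H(n)) ∧ (∃r ¬B(r))) ∨ ¬(∀t ∃m (¬H(t) ∧ B(m))))
Push ¬ through the quantifiers and connectives to reach negation normal form:
  (∃n ¬H(n)) ∧ (∃r ¬B(r)) ∧ (∀t ∃m (¬H(t) ∧ B(m)))
Extract every quantifier outward, since the variables are now distinct and don't occur free across branches:
  ∃n ∃r ∀t ∃m (¬H(n) ∧ ¬B(r) ∧ ¬H(t) ∧ B(m))
The quantifier ∃m sits under an even number of negations (counting the antecedent side of each →), so it remains existential.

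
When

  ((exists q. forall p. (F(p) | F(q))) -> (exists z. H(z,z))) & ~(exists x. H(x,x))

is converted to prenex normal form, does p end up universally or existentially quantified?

existential

First replace A → B with ¬A ∨ B.
  (~(exists q. forall p. (F(p) | F(q))) | (exists z. H(z,z))) & ~(exists x. H(x,x))
Push ¬ through the quantifiers and connectives to reach negation normal form:
  ((forall q. exists p. (~F(p) & ~F(q))) | (exists z. H(z,z))) & (forall x. ~H(x,x))
Pull the quantifiers to the front (each side's bound variable is not free in the other side):
  forall q. exists p. exists z. forall x. ((~F(p) & ~F(q) | H(z,z)) & ~H(x,x))
The quantifier forall p sits under an odd number of negations (counting the antecedent side of each →), so it flips to exists p.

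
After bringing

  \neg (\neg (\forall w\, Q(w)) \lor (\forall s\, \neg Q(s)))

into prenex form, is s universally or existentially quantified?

Push ¬ through the quantifiers and connectives to reach negation normal form:
  (\forall w\, Q(w)) \land (\exists s\, Q(s))
Finally move all quantifiers to the prefix:
  \forall w\, \exists s\, (Q(w) \land Q(s))
The quantifier \forall s sits under an odd number of negations, so it flips to \exists s.

existential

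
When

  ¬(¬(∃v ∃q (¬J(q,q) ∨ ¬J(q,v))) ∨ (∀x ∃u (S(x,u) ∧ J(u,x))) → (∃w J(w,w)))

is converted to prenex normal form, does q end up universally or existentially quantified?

First replace A → B with ¬A ∨ B.
  ¬(¬(¬(∃v ∃q (¬J(q,q) ∨ ¬J(q,v))) ∨ (∀x ∃u (S(x,u) ∧ J(u,x)))) ∨ (∃w J(w,w)))
Move each ¬ inward, flipping quantifiers it crosses:
  ((∀v ∀q (J(q,q) ∧ J(q,v))) ∨ (∀x ∃u (S(x,u) ∧ J(u,x)))) ∧ (∀w ¬J(w,w))
All bound variables are already distinct, so no renaming is needed.
Finally move all quantifiers to the prefix:
  ∀v ∀q ∀x ∃u ∀w ((J(q,q) ∧ J(q,v) ∨ S(x,u) ∧ J(u,x)) ∧ ¬J(w,w))
The quantifier ∃q sits under an odd number of negations (counting the antecedent side of each →), so it flips to ∀q.

universal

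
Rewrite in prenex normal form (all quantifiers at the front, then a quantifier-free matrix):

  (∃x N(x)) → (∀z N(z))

Eliminate → and ↔ using ¬ and ∨.
  ¬(∃x N(x)) ∨ (∀z N(z))
Drive negations inward (¬∀x A ≡ ∃x ¬A, ¬∃x A ≡ ∀x ¬A, De Morgan for ∧/∨):
  (∀x ¬N(x)) ∨ (∀z N(z))
All bound variables are already distinct, so no renaming is needed.
Finally move all quantifiers to the prefix:
  ∀x ∀z (¬N(x) ∨ N(z))

∀x ∀z (¬N(x) ∨ N(z))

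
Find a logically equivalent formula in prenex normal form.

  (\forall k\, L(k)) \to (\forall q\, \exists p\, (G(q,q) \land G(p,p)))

\exists k\, \forall q\, \exists p\, (\neg L(k) \lor G(q,q) \land G(p,p))

Eliminate → and ↔ using ¬ and ∨.
  \neg (\forall k\, L(k)) \lor (\forall q\, \exists p\, (G(q,q) \land G(p,p)))
Push ¬ through the quantifiers and connectives to reach negation normal form:
  (\exists k\, \neg L(k)) \lor (\forall q\, \exists p\, (G(q,q) \land G(p,p)))
All bound variables are already distinct, so no renaming is needed.
Extract every quantifier outward, since the variables are now distinct and don't occur free across branches:
  \exists k\, \forall q\, \exists p\, (\neg L(k) \lor G(q,q) \land G(p,p))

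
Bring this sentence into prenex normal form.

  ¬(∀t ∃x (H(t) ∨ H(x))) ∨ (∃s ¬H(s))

Push ¬ through the quantifiers and connectives to reach negation normal form:
  (∃t ∀x (¬H(t) ∧ ¬H(x))) ∨ (∃s ¬H(s))
Pull the quantifiers to the front (each side's bound variable is not free in the other side):
  ∃t ∀x ∃s (¬H(t) ∧ ¬H(x) ∨ ¬H(s))

∃t ∀x ∃s (¬H(t) ∧ ¬H(x) ∨ ¬H(s))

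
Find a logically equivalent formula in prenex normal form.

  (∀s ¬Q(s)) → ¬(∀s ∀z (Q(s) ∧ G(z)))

Rewrite implications/biconditionals: A → B as ¬A ∨ B.
  ¬(∀s ¬Q(s)) ∨ ¬(∀s ∀z (Q(s) ∧ G(z)))
Push ¬ through the quantifiers and connectives to reach negation normal form:
  (∃s Q(s)) ∨ (∃s ∃z (¬Q(s) ∨ ¬G(z)))
Standardize variables apart so no two quantifiers bind the same name: s↦w.
  (∃s Q(s)) ∨ (∃w ∃z (¬Q(w) ∨ ¬G(z)))
Finally move all quantifiers to the prefix:
  ∃s ∃w ∃z (Q(s) ∨ ¬Q(w) ∨ ¬G(z))

∃s ∃w ∃z (Q(s) ∨ ¬Q(w) ∨ ¬G(z))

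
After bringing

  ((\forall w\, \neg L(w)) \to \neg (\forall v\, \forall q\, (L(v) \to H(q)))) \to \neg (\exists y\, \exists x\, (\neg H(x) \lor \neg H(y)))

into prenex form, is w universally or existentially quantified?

First replace A → B with ¬A ∨ B.
  \neg (\neg (\forall w\, \neg L(w)) \lor \neg (\forall v\, \forall q\, (\neg L(v) \lor H(q)))) \lor \neg (\exists y\, \exists x\, (\neg H(x) \lor \neg H(y)))
Move each ¬ inward, flipping quantifiers it crosses:
  (\forall w\, \neg L(w)) \land (\forall v\, \forall q\, (\neg L(v) \lor H(q))) \lor (\forall y\, \forall x\, (H(x) \land H(y)))
Finally move all quantifiers to the prefix:
  \forall w\, \forall v\, \forall q\, \forall y\, \forall x\, (\neg L(w) \land (\neg L(v) \lor H(q)) \lor H(x) \land H(y))
The quantifier \forall w sits under an even number of negations (counting the antecedent side of each →), so it remains universal.

universal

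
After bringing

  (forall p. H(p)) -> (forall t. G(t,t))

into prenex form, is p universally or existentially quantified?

existential

Eliminate → and ↔ using ¬ and ∨.
  ~(forall p. H(p)) | (forall t. G(t,t))
Push ¬ through the quantifiers and connectives to reach negation normal form:
  (exists p. ~H(p)) | (forall t. G(t,t))
Extract every quantifier outward, since the variables are now distinct and don't occur free across branches:
  exists p. forall t. (~H(p) | G(t,t))
The quantifier forall p sits under an odd number of negations (counting the antecedent side of each →), so it flips to exists p.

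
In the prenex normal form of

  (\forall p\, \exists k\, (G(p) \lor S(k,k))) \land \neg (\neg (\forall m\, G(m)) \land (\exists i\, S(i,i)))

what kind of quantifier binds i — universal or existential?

universal

Push ¬ through the quantifiers and connectives to reach negation normal form:
  (\forall p\, \exists k\, (G(p) \lor S(k,k))) \land ((\forall m\, G(m)) \lor (\forall i\, \neg S(i,i)))
Pull the quantifiers to the front (each side's bound variable is not free in the other side):
  \forall p\, \exists k\, \forall m\, \forall i\, ((G(p) \lor S(k,k)) \land (G(m) \lor \neg S(i,i)))
The quantifier \exists i sits under an odd number of negations, so it flips to \forall i.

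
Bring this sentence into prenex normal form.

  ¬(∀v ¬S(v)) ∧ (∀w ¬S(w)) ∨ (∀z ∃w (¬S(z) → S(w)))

∃v ∀w ∀z ∃w1 (S(v) ∧ ¬S(w) ∨ S(z) ∨ S(w1))

Eliminate → and ↔ using ¬ and ∨.
  ¬(∀v ¬S(v)) ∧ (∀w ¬S(w)) ∨ (∀z ∃w (¬¬S(z) ∨ S(w)))
Drive negations inward (¬∀x A ≡ ∃x ¬A, ¬∃x A ≡ ∀x ¬A, De Morgan for ∧/∨):
  (∃v S(v)) ∧ (∀w ¬S(w)) ∨ (∀z ∃w (S(z) ∨ S(w)))
Standardize variables apart so no two quantifiers bind the same name: w↦w1.
  (∃v S(v)) ∧ (∀w ¬S(w)) ∨ (∀z ∃w1 (S(z) ∨ S(w1)))
Pull the quantifiers to the front (each side's bound variable is not free in the other side):
  ∃v ∀w ∀z ∃w1 (S(v) ∧ ¬S(w) ∨ S(z) ∨ S(w1))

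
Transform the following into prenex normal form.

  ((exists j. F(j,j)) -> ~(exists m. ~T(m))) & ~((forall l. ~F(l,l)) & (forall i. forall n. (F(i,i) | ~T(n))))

Eliminate → and ↔ using ¬ and ∨.
  (~(exists j. F(j,j)) | ~(exists m. ~T(m))) & ~((forall l. ~F(l,l)) & (forall i. forall n. (F(i,i) | ~T(n))))
Drive negations inward (¬∀x A ≡ ∃x ¬A, ¬∃x A ≡ ∀x ¬A, De Morgan for ∧/∨):
  ((forall j. ~F(j,j)) | (forall m. T(m))) & ((exists l. F(l,l)) | (exists i. exists n. (~F(i,i) & T(n))))
All bound variables are already distinct, so no renaming is needed.
Pull the quantifiers to the front (each side's bound variable is not free in the other side):
  forall j. forall m. exists l. exists i. exists n. ((~F(j,j) | T(m)) & (F(l,l) | ~F(i,i) & T(n)))

forall j. forall m. exists l. exists i. exists n. ((~F(j,j) | T(m)) & (F(l,l) | ~F(i,i) & T(n)))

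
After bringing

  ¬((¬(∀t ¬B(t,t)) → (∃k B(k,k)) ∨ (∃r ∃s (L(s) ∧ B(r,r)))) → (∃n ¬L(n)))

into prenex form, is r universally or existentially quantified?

Rewrite implications/biconditionals: A → B as ¬A ∨ B.
  ¬(¬(¬¬(∀t ¬B(t,t)) ∨ (∃k B(k,k)) ∨ (∃r ∃s (L(s) ∧ B(r,r)))) ∨ (∃n ¬L(n)))
Push ¬ through the quantifiers and connectives to reach negation normal form:
  ((∀t ¬B(t,t)) ∨ (∃k B(k,k)) ∨ (∃r ∃s (L(s) ∧ B(r,r)))) ∧ (∀n L(n))
Extract every quantifier outward, since the variables are now distinct and don't occur free across branches:
  ∀t ∃k ∃r ∃s ∀n ((¬B(t,t) ∨ B(k,k) ∨ L(s) ∧ B(r,r)) ∧ L(n))
The quantifier ∃r sits under an even number of negations (counting the antecedent side of each →), so it remains existential.

existential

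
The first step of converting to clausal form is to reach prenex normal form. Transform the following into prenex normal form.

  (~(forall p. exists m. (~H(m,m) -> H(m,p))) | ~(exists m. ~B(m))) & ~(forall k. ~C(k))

exists p. forall m. forall r. exists k. ((~H(m,m) & ~H(m,p) | B(r)) & C(k))

First replace A → B with ¬A ∨ B.
  (~(forall p. exists m. (~~H(m,m) | H(m,p))) | ~(exists m. ~B(m))) & ~(forall k. ~C(k))
Move each ¬ inward, flipping quantifiers it crosses:
  ((exists p. forall m. (~H(m,m) & ~H(m,p))) | (forall m. B(m))) & (exists k. C(k))
Give each quantifier a distinct variable: m↦r.
  ((exists p. forall m. (~H(m,m) & ~H(m,p))) | (forall r. B(r))) & (exists k. C(k))
Pull the quantifiers to the front (each side's bound variable is not free in the other side):
  exists p. forall m. forall r. exists k. ((~H(m,m) & ~H(m,p) | B(r)) & C(k))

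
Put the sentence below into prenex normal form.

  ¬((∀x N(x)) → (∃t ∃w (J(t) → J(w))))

∀x ∀t ∀w (N(x) ∧ J(t) ∧ ¬J(w))

First replace A → B with ¬A ∨ B.
  ¬(¬(∀x N(x)) ∨ (∃t ∃w (¬J(t) ∨ J(w))))
Move each ¬ inward, flipping quantifiers it crosses:
  (∀x N(x)) ∧ (∀t ∀w (J(t) ∧ ¬J(w)))
All bound variables are already distinct, so no renaming is needed.
Finally move all quantifiers to the prefix:
  ∀x ∀t ∀w (N(x) ∧ J(t) ∧ ¬J(w))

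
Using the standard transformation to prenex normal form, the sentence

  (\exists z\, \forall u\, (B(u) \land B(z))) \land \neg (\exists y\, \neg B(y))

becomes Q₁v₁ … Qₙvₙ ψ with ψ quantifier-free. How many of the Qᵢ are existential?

1

Move each ¬ inward, flipping quantifiers it crosses:
  (\exists z\, \forall u\, (B(u) \land B(z))) \land (\forall y\, B(y))
All bound variables are already distinct, so no renaming is needed.
Extract every quantifier outward, since the variables are now distinct and don't occur free across branches:
  \exists z\, \forall u\, \forall y\, (B(u) \land B(z) \land B(y))
The prefix is \exists z \forall u \forall y: 2 universal, 1 existential.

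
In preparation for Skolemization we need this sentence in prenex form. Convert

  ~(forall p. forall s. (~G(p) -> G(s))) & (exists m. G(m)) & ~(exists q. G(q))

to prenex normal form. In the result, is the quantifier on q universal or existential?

Rewrite implications/biconditionals: A → B as ¬A ∨ B.
  ~(forall p. forall s. (~~G(p) | G(s))) & (exists m. G(m)) & ~(exists q. G(q))
Push ¬ through the quantifiers and connectives to reach negation normal form:
  (exists p. exists s. (~G(p) & ~G(s))) & (exists m. G(m)) & (forall q. ~G(q))
Pull the quantifiers to the front (each side's bound variable is not free in the other side):
  exists p. exists s. exists m. forall q. (~G(p) & ~G(s) & G(m) & ~G(q))
The quantifier exists q sits under an odd number of negations (counting the antecedent side of each →), so it flips to forall q.

universal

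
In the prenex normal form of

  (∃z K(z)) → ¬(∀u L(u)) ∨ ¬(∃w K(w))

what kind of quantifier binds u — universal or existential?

existential

Eliminate → and ↔ using ¬ and ∨.
  ¬(∃z K(z)) ∨ ¬(∀u L(u)) ∨ ¬(∃w K(w))
Drive negations inward (¬∀x A ≡ ∃x ¬A, ¬∃x A ≡ ∀x ¬A, De Morgan for ∧/∨):
  (∀z ¬K(z)) ∨ (∃u ¬L(u)) ∨ (∀w ¬K(w))
Finally move all quantifiers to the prefix:
  ∀z ∃u ∀w (¬K(z) ∨ ¬L(u) ∨ ¬K(w))
The quantifier ∀u sits under an odd number of negations (counting the antecedent side of each →), so it flips to ∃u.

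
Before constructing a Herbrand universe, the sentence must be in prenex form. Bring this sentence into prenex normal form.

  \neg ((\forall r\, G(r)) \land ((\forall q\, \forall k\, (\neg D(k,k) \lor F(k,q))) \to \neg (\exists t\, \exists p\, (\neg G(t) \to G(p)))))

\exists r\, \forall q\, \forall k\, \exists t\, \exists p\, (\neg G(r) \lor (\neg D(k,k) \lor F(k,q)) \land (G(t) \lor G(p)))

Eliminate → and ↔ using ¬ and ∨.
  \neg ((\forall r\, G(r)) \land (\neg (\forall q\, \forall k\, (\neg D(k,k) \lor F(k,q))) \lor \neg (\exists t\, \exists p\, (\neg \neg G(t) \lor G(p)))))
Push ¬ through the quantifiers and connectives to reach negation normal form:
  (\exists r\, \neg G(r)) \lor (\forall q\, \forall k\, (\neg D(k,k) \lor F(k,q))) \land (\exists t\, \exists p\, (G(t) \lor G(p)))
All bound variables are already distinct, so no renaming is needed.
Finally move all quantifiers to the prefix:
  \exists r\, \forall q\, \forall k\, \exists t\, \exists p\, (\neg G(r) \lor (\neg D(k,k) \lor F(k,q)) \land (G(t) \lor G(p)))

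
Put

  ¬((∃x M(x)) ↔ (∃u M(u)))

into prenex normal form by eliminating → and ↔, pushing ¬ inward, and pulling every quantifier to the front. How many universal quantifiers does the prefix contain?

First replace A → B with ¬A ∨ B; A ↔ B as (¬A ∨ B) ∧ (¬B ∨ A).
  ¬((¬(∃x M(x)) ∨ (∃u M(u))) ∧ (¬(∃u M(u)) ∨ (∃x M(x))))
Push ¬ through the quantifiers and connectives to reach negation normal form:
  (∃x M(x)) ∧ (∀u ¬M(u)) ∨ (∃u M(u)) ∧ (∀x ¬M(x))
Standardize variables apart so no two quantifiers bind the same name: u↦w1, x↦t.
  (∃x M(x)) ∧ (∀u ¬M(u)) ∨ (∃w1 M(w1)) ∧ (∀t ¬M(t))
Pull the quantifiers to the front (each side's bound variable is not free in the other side):
  ∃x ∀u ∃w1 ∀t (M(x) ∧ ¬M(u) ∨ M(w1) ∧ ¬M(t))
The prefix is ∃x ∀u ∃w1 ∀t: 2 universal, 2 existential.

2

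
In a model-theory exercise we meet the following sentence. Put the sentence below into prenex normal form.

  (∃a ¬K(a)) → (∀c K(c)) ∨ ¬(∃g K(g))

First replace A → B with ¬A ∨ B.
  ¬(∃a ¬K(a)) ∨ (∀c K(c)) ∨ ¬(∃g K(g))
Push ¬ through the quantifiers and connectives to reach negation normal form:
  (∀a K(a)) ∨ (∀c K(c)) ∨ (∀g ¬K(g))
All bound variables are already distinct, so no renaming is needed.
Finally move all quantifiers to the prefix:
  ∀a ∀c ∀g (K(a) ∨ K(c) ∨ ¬K(g))

∀a ∀c ∀g (K(a) ∨ K(c) ∨ ¬K(g))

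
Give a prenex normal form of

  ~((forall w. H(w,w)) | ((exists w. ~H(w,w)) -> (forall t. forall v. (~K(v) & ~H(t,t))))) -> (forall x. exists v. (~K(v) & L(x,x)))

Rewrite implications/biconditionals: A → B as ¬A ∨ B.
  ~~((forall w. H(w,w)) | ~(exists w. ~H(w,w)) | (forall t. forall v. (~K(v) & ~H(t,t)))) | (forall x. exists v. (~K(v) & L(x,x)))
Move each ¬ inward, flipping quantifiers it crosses:
  (forall w. H(w,w)) | (forall w. H(w,w)) | (forall t. forall v. (~K(v) & ~H(t,t))) | (forall x. exists v. (~K(v) & L(x,x)))
Rename bound variables to avoid capture: w↦r, v↦u1.
  (forall w. H(w,w)) | (forall r. H(r,r)) | (forall t. forall v. (~K(v) & ~H(t,t))) | (forall x. exists u1. (~K(u1) & L(x,x)))
Pull the quantifiers to the front (each side's bound variable is not free in the other side):
  forall w. forall r. forall t. forall v. forall x. exists u1. (H(w,w) | H(r,r) | ~K(v) & ~H(t,t) | ~K(u1) & L(x,x))

forall w. forall r. forall t. forall v. forall x. exists u1. (H(w,w) | H(r,r) | ~K(v) & ~H(t,t) | ~K(u1) & L(x,x))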